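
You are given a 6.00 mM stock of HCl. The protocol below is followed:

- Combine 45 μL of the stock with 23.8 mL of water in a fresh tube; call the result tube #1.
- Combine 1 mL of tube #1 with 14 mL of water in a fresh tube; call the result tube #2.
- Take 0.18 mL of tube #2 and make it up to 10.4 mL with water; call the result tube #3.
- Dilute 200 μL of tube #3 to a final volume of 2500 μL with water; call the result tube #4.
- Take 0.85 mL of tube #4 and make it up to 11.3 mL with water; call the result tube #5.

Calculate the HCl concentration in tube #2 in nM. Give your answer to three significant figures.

755 nM

Step 1: 45 μL + 23.8 mL = 23845 μL total → factor 23845/45 = 529.89
Step 2: 1 mL + 14 mL = 15 mL total → factor 15/1 = 15
Dilution factor through tube #2 = 529.89 × 15 = 7948.3
[tube #2] = 6.00 mM / 7948.3 = 0.0007549 mM = 755 nM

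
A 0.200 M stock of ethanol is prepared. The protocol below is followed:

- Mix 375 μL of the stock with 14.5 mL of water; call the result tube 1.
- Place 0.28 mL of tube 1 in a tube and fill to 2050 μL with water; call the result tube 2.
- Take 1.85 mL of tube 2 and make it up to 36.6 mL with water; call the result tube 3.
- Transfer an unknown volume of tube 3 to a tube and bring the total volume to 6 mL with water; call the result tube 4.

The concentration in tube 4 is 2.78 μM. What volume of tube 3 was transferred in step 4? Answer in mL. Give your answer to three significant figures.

0.479 mL

Step 1: 375 μL + 14.5 mL = 14875 μL total → factor 14875/375 = 39.667
Step 2: 0.28 mL brought to 2050 μL → factor 2.05/0.28 = 7.3214
Step 3: 1.85 mL brought to 36.6 mL → factor 36.6/1.85 = 19.784
Step 4: v brought to 6 mL → factor = 6 mL/v
Product of known-step factors = 5745.5
Overall factor = 0.200 M / (2.78 μM) = 71942
Step-4 factor = 71942 / 5745.5 = 12.521
v = 6 mL / 12.521 = 0.479 mL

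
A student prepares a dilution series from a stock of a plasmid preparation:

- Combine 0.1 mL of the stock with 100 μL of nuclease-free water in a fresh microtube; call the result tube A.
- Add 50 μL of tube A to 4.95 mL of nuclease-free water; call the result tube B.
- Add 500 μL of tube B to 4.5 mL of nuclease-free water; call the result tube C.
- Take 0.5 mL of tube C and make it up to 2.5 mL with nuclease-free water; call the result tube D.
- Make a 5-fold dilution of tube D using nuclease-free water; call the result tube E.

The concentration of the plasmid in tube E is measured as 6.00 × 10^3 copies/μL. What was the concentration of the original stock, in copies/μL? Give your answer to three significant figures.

3.00 × 10^8 copies/μL

Step 1: 0.1 mL + 100 μL = 0.2 mL total → factor 0.2/0.1 = 2
Step 2: 50 μL + 4.95 mL = 5000 μL total → factor 5000/50 = 100
Step 3: 500 μL + 4.5 mL = 5000 μL total → factor 5000/500 = 10
Step 4: 0.5 mL brought to 2.5 mL → factor 2.5/0.5 = 5
Step 5: 5-fold → factor 5
Overall dilution factor = 2 × 100 × 10 × 5 × 5 = 50000
Stock = 6.00 × 10^3 copies/μL × 50000 = 3.00 × 10^8 copies/μL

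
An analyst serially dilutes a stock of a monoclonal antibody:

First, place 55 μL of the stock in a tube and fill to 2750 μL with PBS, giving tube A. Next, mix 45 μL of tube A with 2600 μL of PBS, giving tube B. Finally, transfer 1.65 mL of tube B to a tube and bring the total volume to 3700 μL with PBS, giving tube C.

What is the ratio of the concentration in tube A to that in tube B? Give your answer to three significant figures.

58.8

Step 1: 55 μL brought to 2750 μL → factor 2750/55 = 50
Step 2: 45 μL + 2600 μL = 2645 μL total → factor 2645/45 = 58.778
Dilution factor to tube A = 50; to tube B = 2938.9
[tube A]/[tube B] = (factor to tube B)/(factor to tube A) = 2938.9/50 = 58.8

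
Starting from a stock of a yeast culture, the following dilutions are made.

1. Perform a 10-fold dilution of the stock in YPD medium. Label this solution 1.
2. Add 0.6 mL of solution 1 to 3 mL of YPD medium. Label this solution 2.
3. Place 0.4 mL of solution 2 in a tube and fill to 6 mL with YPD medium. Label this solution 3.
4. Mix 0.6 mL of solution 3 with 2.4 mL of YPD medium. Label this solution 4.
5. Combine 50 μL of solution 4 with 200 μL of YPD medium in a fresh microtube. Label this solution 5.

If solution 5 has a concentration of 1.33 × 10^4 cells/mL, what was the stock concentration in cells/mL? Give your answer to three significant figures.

2.99 × 10^8 cells/mL

Step 1: 10-fold → factor 10
Step 2: 0.6 mL + 3 mL = 3.6 mL total → factor 3.6/0.6 = 6
Step 3: 0.4 mL brought to 6 mL → factor 6/0.4 = 15
Step 4: 0.6 mL + 2.4 mL = 3 mL total → factor 3/0.6 = 5
Step 5: 50 μL + 200 μL = 250 μL total → factor 250/50 = 5
Overall dilution factor = 10 × 6 × 15 × 5 × 5 = 22500
Stock = 1.33 × 10^4 cells/mL × 22500 = 2.99 × 10^8 cells/mL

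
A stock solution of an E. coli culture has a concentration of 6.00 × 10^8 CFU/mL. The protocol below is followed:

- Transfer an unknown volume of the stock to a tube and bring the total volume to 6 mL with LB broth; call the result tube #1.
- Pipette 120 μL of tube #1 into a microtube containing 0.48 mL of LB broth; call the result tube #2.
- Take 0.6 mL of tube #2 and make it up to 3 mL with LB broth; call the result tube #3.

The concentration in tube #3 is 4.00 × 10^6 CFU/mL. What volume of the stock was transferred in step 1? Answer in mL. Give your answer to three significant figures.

Step 1: v brought to 6 mL → factor = 6 mL/v
Step 2: 120 μL + 0.48 mL = 600 μL total → factor 600/120 = 5
Step 3: 0.6 mL brought to 3 mL → factor 3/0.6 = 5
Product of known-step factors = 25
Overall factor = 6.00 × 10^8 CFU/mL / (4.00 × 10^6 CFU/mL) = 150
Step-1 factor = 150 / 25 = 6
v = 6 mL / 6 = 1.00 mL

1.00 mL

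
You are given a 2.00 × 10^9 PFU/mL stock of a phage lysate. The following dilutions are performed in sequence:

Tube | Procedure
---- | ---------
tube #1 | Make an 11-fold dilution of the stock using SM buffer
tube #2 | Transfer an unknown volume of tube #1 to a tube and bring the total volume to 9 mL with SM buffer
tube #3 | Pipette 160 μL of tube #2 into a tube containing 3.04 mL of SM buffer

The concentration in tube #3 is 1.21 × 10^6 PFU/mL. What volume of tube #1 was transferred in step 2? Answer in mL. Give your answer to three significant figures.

Step 1: 11-fold → factor 11
Step 2: v brought to 9 mL → factor = 9 mL/v
Step 3: 160 μL + 3.04 mL = 3200 μL total → factor 3200/160 = 20
Product of known-step factors = 220
Overall factor = 2.00 × 10^9 PFU/mL / (1.21 × 10^6 PFU/mL) = 1652.9
Step-2 factor = 1652.9 / 220 = 7.5131
v = 9 mL / 7.5131 = 1.20 mL

1.20 mL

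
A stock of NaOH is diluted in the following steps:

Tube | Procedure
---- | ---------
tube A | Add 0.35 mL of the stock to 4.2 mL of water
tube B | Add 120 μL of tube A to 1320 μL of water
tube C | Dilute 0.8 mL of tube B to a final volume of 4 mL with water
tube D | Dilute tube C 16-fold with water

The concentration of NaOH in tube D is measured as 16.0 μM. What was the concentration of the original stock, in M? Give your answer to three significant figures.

Step 1: 0.35 mL + 4.2 mL = 4.55 mL total → factor 4.55/0.35 = 13
Step 2: 120 μL + 1320 μL = 1440 μL total → factor 1440/120 = 12
Step 3: 0.8 mL brought to 4 mL → factor 4/0.8 = 5
Step 4: 16-fold → factor 16
Overall dilution factor = 13 × 12 × 5 × 16 = 12480
Stock = 16.0 μM × 12480 = 1.997 × 10^5 μM = 0.200 M

0.200 M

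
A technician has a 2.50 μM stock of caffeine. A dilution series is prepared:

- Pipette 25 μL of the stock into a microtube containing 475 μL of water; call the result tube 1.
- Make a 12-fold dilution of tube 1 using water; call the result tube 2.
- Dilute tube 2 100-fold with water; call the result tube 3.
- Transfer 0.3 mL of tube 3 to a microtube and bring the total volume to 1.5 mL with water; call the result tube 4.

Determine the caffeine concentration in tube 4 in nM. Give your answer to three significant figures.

0.0208 nM

Step 1: 25 μL + 475 μL = 500 μL total → factor 500/25 = 20
Step 2: 12-fold → factor 12
Step 3: 100-fold → factor 100
Step 4: 0.3 mL brought to 1.5 mL → factor 1.5/0.3 = 5
Overall dilution factor = 20 × 12 × 100 × 5 = 1.2 × 10^5
Final = 2.50 μM / 1.2 × 10^5 = 2.083 × 10^-5 μM = 0.0208 nM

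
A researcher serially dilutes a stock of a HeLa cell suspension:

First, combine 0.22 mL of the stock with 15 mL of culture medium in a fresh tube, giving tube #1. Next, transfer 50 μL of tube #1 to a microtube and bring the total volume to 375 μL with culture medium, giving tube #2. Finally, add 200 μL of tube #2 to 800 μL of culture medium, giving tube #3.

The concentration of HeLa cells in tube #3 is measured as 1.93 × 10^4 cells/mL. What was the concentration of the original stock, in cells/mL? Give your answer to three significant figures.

5.01 × 10^7 cells/mL

Step 1: 0.22 mL + 15 mL = 15.22 mL total → factor 15.22/0.22 = 69.182
Step 2: 50 μL brought to 375 μL → factor 375/50 = 7.5
Step 3: 200 μL + 800 μL = 1000 μL total → factor 1000/200 = 5
Overall dilution factor = 69.182 × 7.5 × 5 = 2594.3
Stock = 1.93 × 10^4 cells/mL × 2594.3 = 5.01 × 10^7 cells/mL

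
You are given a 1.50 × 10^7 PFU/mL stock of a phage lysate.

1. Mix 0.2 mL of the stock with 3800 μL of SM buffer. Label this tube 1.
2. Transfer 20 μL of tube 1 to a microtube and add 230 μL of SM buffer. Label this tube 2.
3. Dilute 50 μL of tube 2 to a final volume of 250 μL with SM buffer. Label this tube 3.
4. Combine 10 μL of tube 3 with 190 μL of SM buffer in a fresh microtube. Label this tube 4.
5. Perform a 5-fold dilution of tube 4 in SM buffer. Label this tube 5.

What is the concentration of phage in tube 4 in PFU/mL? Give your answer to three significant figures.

Step 1: 0.2 mL + 3800 μL = 4 mL total → factor 4/0.2 = 20
Step 2: 20 μL + 230 μL = 250 μL total → factor 250/20 = 12.5
Step 3: 50 μL brought to 250 μL → factor 250/50 = 5
Step 4: 10 μL + 190 μL = 200 μL total → factor 200/10 = 20
Dilution factor through tube 4 = 20 × 12.5 × 5 × 20 = 25000
[tube 4] = 1.50 × 10^7 PFU/mL / 25000 = 600 PFU/mL

600 PFU/mL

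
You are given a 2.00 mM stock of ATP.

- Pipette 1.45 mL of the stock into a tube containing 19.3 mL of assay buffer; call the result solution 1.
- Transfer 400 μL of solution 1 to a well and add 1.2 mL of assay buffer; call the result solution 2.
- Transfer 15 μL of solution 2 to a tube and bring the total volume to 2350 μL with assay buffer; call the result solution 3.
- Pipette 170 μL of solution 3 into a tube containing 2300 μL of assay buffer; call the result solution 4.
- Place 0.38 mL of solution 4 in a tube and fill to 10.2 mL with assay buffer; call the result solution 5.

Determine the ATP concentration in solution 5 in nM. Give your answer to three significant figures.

Step 1: 1.45 mL + 19.3 mL = 20.75 mL total → factor 20.75/1.45 = 14.31
Step 2: 400 μL + 1.2 mL = 1600 μL total → factor 1600/400 = 4
Step 3: 15 μL brought to 2350 μL → factor 2350/15 = 156.67
Step 4: 170 μL + 2300 μL = 2470 μL total → factor 2470/170 = 14.529
Step 5: 0.38 mL brought to 10.2 mL → factor 10.2/0.38 = 26.842
Overall dilution factor = 14.31 × 4 × 156.67 × 14.529 × 26.842 = 3.4974 × 10^6
Final = 2.00 mM / 3.4974 × 10^6 = 5.718 × 10^-7 mM = 0.572 nM

0.572 nM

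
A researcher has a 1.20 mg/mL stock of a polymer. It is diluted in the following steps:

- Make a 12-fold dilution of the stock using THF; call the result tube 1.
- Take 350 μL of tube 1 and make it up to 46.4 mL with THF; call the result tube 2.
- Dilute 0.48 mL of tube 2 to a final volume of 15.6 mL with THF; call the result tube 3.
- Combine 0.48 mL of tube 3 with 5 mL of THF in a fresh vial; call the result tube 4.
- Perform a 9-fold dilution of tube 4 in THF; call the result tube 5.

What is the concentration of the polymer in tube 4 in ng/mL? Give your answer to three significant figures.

Step 1: 12-fold → factor 12
Step 2: 350 μL brought to 46.4 mL → factor 46400/350 = 132.57
Step 3: 0.48 mL brought to 15.6 mL → factor 15.6/0.48 = 32.5
Step 4: 0.48 mL + 5 mL = 5.48 mL total → factor 5.48/0.48 = 11.417
Dilution factor through tube 4 = 12 × 132.57 × 32.5 × 11.417 = 5.9027 × 10^5
[tube 4] = 1.20 mg/mL / 5.9027 × 10^5 = 2.033 × 10^-6 mg/mL = 2.03 ng/mL

2.03 ng/mL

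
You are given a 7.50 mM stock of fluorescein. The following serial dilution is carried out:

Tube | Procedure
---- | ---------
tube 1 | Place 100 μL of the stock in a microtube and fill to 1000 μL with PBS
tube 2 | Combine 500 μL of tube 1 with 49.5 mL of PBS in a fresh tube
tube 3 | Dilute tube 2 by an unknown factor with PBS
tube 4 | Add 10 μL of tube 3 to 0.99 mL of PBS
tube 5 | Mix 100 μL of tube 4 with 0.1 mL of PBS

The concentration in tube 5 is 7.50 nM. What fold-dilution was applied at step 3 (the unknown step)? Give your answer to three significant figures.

Step 1: 100 μL brought to 1000 μL → factor 1000/100 = 10
Step 2: 500 μL + 49.5 mL = 50000 μL total → factor 50000/500 = 100
Step 3: unknown factor x
Step 4: 10 μL + 0.99 mL = 1000 μL total → factor 1000/10 = 100
Step 5: 100 μL + 0.1 mL = 200 μL total → factor 200/100 = 2
Product of known-step factors = 2 × 10^5
Overall factor = 7.50 mM / (7.50 nM) = 1 × 10^6
x = 1 × 10^6 / 2 × 10^5 = 5.00

5.00-fold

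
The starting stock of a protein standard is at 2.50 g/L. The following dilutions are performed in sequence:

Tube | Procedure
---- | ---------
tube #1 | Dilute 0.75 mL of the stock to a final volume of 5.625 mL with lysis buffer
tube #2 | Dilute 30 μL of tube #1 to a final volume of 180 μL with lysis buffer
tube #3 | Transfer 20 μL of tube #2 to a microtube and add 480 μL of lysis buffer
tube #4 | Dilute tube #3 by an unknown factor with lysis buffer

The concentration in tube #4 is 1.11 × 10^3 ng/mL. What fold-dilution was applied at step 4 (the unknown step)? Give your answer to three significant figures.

Step 1: 0.75 mL brought to 5.625 mL → factor 5.625/0.75 = 7.5
Step 2: 30 μL brought to 180 μL → factor 180/30 = 6
Step 3: 20 μL + 480 μL = 500 μL total → factor 500/20 = 25
Step 4: unknown factor x
Product of known-step factors = 1125
Overall factor = 2.50 g/L / (1.11 × 10^3 ng/mL) = 2252.3
x = 2252.3 / 1125 = 2.00

2.00-fold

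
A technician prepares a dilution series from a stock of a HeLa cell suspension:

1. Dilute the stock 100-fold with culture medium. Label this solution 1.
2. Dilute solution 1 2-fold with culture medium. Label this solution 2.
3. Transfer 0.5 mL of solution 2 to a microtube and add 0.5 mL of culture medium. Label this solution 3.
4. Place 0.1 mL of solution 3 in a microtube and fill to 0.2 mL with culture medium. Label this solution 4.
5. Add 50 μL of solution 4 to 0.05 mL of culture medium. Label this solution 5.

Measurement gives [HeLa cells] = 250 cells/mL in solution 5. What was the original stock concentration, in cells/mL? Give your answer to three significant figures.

Step 1: 100-fold → factor 100
Step 2: 2-fold → factor 2
Step 3: 0.5 mL + 0.5 mL = 1 mL total → factor 1/0.5 = 2
Step 4: 0.1 mL brought to 0.2 mL → factor 0.2/0.1 = 2
Step 5: 50 μL + 0.05 mL = 100 μL total → factor 100/50 = 2
Overall dilution factor = 100 × 2 × 2 × 2 × 2 = 1600
Stock = 250 cells/mL × 1600 = 4.00 × 10^5 cells/mL

4.00 × 10^5 cells/mL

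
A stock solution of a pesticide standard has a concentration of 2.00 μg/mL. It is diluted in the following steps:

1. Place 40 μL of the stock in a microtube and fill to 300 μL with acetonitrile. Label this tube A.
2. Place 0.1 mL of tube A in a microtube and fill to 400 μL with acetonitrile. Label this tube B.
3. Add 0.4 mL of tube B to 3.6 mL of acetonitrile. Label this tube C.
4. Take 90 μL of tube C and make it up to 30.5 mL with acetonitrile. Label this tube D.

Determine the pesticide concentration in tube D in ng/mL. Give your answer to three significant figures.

0.0197 ng/mL

Step 1: 40 μL brought to 300 μL → factor 300/40 = 7.5
Step 2: 0.1 mL brought to 400 μL → factor 0.4/0.1 = 4
Step 3: 0.4 mL + 3.6 mL = 4 mL total → factor 4/0.4 = 10
Step 4: 90 μL brought to 30.5 mL → factor 30500/90 = 338.89
Overall dilution factor = 7.5 × 4 × 10 × 338.89 = 1.0167 × 10^5
Final = 2.00 μg/mL / 1.0167 × 10^5 = 1.967 × 10^-5 μg/mL = 0.0197 ng/mL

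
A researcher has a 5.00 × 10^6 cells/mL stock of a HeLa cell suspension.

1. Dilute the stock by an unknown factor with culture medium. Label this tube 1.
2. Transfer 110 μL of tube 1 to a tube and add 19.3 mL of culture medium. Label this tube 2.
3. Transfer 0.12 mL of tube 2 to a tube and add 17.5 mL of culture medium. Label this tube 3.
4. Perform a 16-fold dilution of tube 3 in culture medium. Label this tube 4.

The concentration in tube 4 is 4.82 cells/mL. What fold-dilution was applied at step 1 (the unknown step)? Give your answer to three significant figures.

Step 1: unknown factor x
Step 2: 110 μL + 19.3 mL = 19410 μL total → factor 19410/110 = 176.45
Step 3: 0.12 mL + 17.5 mL = 17.62 mL total → factor 17.62/0.12 = 146.83
Step 4: 16-fold → factor 16
Product of known-step factors = 4.1455 × 10^5
Overall factor = 5.00 × 10^6 cells/mL / (4.82 cells/mL) = 1.0373 × 10^6
x = 1.0373 × 10^6 / 4.1455 × 10^5 = 2.50

2.50-fold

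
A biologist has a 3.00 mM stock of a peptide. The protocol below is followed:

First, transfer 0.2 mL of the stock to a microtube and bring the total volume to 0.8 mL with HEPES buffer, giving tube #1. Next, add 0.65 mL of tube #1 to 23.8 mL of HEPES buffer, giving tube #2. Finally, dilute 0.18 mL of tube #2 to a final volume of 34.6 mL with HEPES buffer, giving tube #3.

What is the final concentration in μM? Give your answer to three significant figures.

0.104 μM

Step 1: 0.2 mL brought to 0.8 mL → factor 0.8/0.2 = 4
Step 2: 0.65 mL + 23.8 mL = 24.45 mL total → factor 24.45/0.65 = 37.615
Step 3: 0.18 mL brought to 34.6 mL → factor 34.6/0.18 = 192.22
Overall dilution factor = 4 × 37.615 × 192.22 = 28922
Final = 3.00 mM / 28922 = 0.0001037 mM = 0.104 μM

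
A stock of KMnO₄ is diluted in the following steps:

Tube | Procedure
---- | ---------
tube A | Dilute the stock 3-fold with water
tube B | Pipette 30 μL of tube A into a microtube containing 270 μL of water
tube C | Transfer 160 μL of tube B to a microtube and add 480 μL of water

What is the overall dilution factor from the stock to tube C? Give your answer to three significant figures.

Step 1: 3-fold → factor 3
Step 2: 30 μL + 270 μL = 300 μL total → factor 300/30 = 10
Step 3: 160 μL + 480 μL = 640 μL total → factor 640/160 = 4
Overall dilution factor = 3 × 10 × 4 = 120

120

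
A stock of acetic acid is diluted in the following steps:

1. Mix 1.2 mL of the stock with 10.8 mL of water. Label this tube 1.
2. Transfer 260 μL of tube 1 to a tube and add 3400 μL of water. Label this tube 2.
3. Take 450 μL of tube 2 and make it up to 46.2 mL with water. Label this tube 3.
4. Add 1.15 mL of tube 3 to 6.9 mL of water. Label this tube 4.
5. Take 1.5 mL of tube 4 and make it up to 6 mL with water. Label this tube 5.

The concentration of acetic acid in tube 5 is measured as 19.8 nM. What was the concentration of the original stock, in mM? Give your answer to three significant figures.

Step 1: 1.2 mL + 10.8 mL = 12 mL total → factor 12/1.2 = 10
Step 2: 260 μL + 3400 μL = 3660 μL total → factor 3660/260 = 14.077
Step 3: 450 μL brought to 46.2 mL → factor 46200/450 = 102.67
Step 4: 1.15 mL + 6.9 mL = 8.05 mL total → factor 8.05/1.15 = 7
Step 5: 1.5 mL brought to 6 mL → factor 6/1.5 = 4
Overall dilution factor = 10 × 14.077 × 102.67 × 7 × 4 = 4.0466 × 10^5
Stock = 19.8 nM × 4.0466 × 10^5 = 8.012 × 10^6 nM = 8.01 mM

8.01 mM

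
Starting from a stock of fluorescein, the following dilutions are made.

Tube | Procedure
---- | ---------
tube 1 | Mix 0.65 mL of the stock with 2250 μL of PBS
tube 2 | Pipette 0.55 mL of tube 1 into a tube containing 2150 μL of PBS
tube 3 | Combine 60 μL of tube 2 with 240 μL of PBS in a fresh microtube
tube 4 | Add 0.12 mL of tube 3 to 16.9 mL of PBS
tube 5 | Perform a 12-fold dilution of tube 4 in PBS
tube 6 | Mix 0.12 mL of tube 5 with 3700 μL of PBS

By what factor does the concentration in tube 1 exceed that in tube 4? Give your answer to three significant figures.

3.48 × 10^3

Step 1: 0.65 mL + 2250 μL = 2.9 mL total → factor 2.9/0.65 = 4.4615
Step 2: 0.55 mL + 2150 μL = 2.7 mL total → factor 2.7/0.55 = 4.9091
Step 3: 60 μL + 240 μL = 300 μL total → factor 300/60 = 5
Step 4: 0.12 mL + 16.9 mL = 17.02 mL total → factor 17.02/0.12 = 141.83
Dilution factor to tube 1 = 4.4615; to tube 4 = 15532
[tube 1]/[tube 4] = (factor to tube 4)/(factor to tube 1) = 15532/4.4615 = 3.48 × 10^3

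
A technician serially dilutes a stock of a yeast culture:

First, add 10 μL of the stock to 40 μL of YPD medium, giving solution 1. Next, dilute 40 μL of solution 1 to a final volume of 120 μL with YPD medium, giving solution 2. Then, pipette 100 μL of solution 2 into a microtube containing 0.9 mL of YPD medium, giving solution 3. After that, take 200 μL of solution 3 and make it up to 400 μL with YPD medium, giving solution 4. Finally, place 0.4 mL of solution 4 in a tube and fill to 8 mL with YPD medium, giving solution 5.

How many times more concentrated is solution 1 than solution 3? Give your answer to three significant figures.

30.0

Step 1: 10 μL + 40 μL = 50 μL total → factor 50/10 = 5
Step 2: 40 μL brought to 120 μL → factor 120/40 = 3
Step 3: 100 μL + 0.9 mL = 1000 μL total → factor 1000/100 = 10
Dilution factor to solution 1 = 5; to solution 3 = 150
[solution 1]/[solution 3] = (factor to solution 3)/(factor to solution 1) = 150/5 = 30.0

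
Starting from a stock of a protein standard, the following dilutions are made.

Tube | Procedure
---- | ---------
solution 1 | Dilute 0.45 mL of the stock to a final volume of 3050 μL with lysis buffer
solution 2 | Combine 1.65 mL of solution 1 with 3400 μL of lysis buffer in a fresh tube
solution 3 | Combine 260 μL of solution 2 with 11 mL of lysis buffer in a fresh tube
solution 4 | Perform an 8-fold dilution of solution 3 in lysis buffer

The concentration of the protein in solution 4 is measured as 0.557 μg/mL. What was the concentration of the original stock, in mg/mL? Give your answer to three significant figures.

4.00 mg/mL

Step 1: 0.45 mL brought to 3050 μL → factor 3.05/0.45 = 6.7778
Step 2: 1.65 mL + 3400 μL = 5.05 mL total → factor 5.05/1.65 = 3.0606
Step 3: 260 μL + 11 mL = 11260 μL total → factor 11260/260 = 43.308
Step 4: 8-fold → factor 8
Overall dilution factor = 6.7778 × 3.0606 × 43.308 × 8 = 7187
Stock = 0.557 μg/mL × 7187 = 4003 μg/mL = 4.00 mg/mL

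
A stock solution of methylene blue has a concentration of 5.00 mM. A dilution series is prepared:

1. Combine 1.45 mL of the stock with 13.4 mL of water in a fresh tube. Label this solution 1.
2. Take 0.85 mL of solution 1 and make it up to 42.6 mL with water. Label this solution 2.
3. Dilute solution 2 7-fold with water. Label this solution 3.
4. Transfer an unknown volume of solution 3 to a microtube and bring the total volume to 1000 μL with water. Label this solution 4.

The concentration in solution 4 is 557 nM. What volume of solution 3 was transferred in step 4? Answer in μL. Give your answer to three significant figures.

400 μL

Step 1: 1.45 mL + 13.4 mL = 14.85 mL total → factor 14.85/1.45 = 10.241
Step 2: 0.85 mL brought to 42.6 mL → factor 42.6/0.85 = 50.118
Step 3: 7-fold → factor 7
Step 4: v brought to 1000 μL → factor = 1000 μL/v
Product of known-step factors = 3592.9
Overall factor = 5.00 mM / (557 nM) = 8976.7
Step-4 factor = 8976.7 / 3592.9 = 2.4984
v = 1000 μL / 2.4984 = 400 μL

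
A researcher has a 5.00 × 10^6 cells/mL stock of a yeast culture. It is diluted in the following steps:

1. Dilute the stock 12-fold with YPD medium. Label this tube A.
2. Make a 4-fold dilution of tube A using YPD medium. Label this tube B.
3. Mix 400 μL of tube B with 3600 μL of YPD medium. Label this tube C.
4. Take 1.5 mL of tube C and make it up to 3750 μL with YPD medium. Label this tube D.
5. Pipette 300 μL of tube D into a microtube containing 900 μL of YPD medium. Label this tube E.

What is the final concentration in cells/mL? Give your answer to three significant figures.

1.04 × 10^3 cells/mL

Step 1: 12-fold → factor 12
Step 2: 4-fold → factor 4
Step 3: 400 μL + 3600 μL = 4000 μL total → factor 4000/400 = 10
Step 4: 1.5 mL brought to 3750 μL → factor 3.75/1.5 = 2.5
Step 5: 300 μL + 900 μL = 1200 μL total → factor 1200/300 = 4
Overall dilution factor = 12 × 4 × 10 × 2.5 × 4 = 4800
Final = 5.00 × 10^6 cells/mL / 4800 = 1.04 × 10^3 cells/mL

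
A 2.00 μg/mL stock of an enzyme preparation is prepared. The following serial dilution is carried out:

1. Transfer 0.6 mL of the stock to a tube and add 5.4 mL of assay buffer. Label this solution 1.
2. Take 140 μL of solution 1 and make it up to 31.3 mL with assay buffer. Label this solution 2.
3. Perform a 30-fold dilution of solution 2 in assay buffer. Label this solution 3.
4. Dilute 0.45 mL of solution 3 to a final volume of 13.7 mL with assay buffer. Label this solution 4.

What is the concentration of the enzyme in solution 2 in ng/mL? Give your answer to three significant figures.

Step 1: 0.6 mL + 5.4 mL = 6 mL total → factor 6/0.6 = 10
Step 2: 140 μL brought to 31.3 mL → factor 31300/140 = 223.57
Dilution factor through solution 2 = 10 × 223.57 = 2235.7
[solution 2] = 2.00 μg/mL / 2235.7 = 0.0008946 μg/mL = 0.895 ng/mL

0.895 ng/mL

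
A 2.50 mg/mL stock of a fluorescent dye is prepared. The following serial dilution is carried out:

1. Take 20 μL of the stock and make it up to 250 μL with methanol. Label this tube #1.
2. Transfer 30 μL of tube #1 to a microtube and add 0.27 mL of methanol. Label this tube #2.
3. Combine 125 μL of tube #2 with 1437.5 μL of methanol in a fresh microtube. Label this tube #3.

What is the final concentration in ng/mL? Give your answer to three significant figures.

Step 1: 20 μL brought to 250 μL → factor 250/20 = 12.5
Step 2: 30 μL + 0.27 mL = 300 μL total → factor 300/30 = 10
Step 3: 125 μL + 1437.5 μL = 1562.5 μL total → factor 1562.5/125 = 12.5
Overall dilution factor = 12.5 × 10 × 12.5 = 1562.5
Final = 2.50 mg/mL / 1562.5 = 0.001600 mg/mL = 1.60 × 10^3 ng/mL

1.60 × 10^3 ng/mL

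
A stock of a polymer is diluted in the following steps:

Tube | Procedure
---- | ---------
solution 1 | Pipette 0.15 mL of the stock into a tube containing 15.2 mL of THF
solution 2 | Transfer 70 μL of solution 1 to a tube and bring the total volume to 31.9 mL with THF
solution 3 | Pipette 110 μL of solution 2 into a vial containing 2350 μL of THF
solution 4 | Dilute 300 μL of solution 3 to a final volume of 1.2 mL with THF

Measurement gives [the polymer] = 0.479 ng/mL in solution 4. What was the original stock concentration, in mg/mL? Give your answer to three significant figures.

2.00 mg/mL

Step 1: 0.15 mL + 15.2 mL = 15.35 mL total → factor 15.35/0.15 = 102.33
Step 2: 70 μL brought to 31.9 mL → factor 31900/70 = 455.71
Step 3: 110 μL + 2350 μL = 2460 μL total → factor 2460/110 = 22.364
Step 4: 300 μL brought to 1.2 mL → factor 1200/300 = 4
Overall dilution factor = 102.33 × 455.71 × 22.364 × 4 = 4.1717 × 10^6
Stock = 0.479 ng/mL × 4.1717 × 10^6 = 1.998 × 10^6 ng/mL = 2.00 mg/mL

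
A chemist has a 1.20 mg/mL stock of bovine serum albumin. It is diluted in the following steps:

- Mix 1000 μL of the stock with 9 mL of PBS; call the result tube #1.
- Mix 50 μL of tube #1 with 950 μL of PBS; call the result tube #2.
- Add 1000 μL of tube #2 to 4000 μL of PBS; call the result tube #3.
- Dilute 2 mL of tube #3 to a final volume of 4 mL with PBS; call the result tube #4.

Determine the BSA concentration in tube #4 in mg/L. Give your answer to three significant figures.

Step 1: 1000 μL + 9 mL = 10000 μL total → factor 10000/1000 = 10
Step 2: 50 μL + 950 μL = 1000 μL total → factor 1000/50 = 20
Step 3: 1000 μL + 4000 μL = 5000 μL total → factor 5000/1000 = 5
Step 4: 2 mL brought to 4 mL → factor 4/2 = 2
Overall dilution factor = 10 × 20 × 5 × 2 = 2000
Final = 1.20 mg/mL / 2000 = 0.0006000 mg/mL = 0.600 mg/L

0.600 mg/L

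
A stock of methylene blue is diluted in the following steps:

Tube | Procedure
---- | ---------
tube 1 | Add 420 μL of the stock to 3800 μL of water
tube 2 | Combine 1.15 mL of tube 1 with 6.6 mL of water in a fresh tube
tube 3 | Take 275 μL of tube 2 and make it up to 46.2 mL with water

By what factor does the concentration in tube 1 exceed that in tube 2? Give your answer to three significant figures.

Step 1: 420 μL + 3800 μL = 4220 μL total → factor 4220/420 = 10.048
Step 2: 1.15 mL + 6.6 mL = 7.75 mL total → factor 7.75/1.15 = 6.7391
Dilution factor to tube 1 = 10.048; to tube 2 = 67.712
[tube 1]/[tube 2] = (factor to tube 2)/(factor to tube 1) = 67.712/10.048 = 6.74

6.74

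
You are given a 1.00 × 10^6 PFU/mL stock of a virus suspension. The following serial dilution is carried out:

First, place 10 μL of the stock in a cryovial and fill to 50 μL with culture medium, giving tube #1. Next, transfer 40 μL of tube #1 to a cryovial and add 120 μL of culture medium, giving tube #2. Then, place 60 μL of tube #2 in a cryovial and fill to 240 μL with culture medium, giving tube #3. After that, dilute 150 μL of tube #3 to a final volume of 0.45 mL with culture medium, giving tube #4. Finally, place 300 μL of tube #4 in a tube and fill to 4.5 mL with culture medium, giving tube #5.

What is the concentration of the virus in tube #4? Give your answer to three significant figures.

4.17 × 10^3 PFU/mL

Step 1: 10 μL brought to 50 μL → factor 50/10 = 5
Step 2: 40 μL + 120 μL = 160 μL total → factor 160/40 = 4
Step 3: 60 μL brought to 240 μL → factor 240/60 = 4
Step 4: 150 μL brought to 0.45 mL → factor 450/150 = 3
Dilution factor through tube #4 = 5 × 4 × 4 × 3 = 240
[tube #4] = 1.00 × 10^6 PFU/mL / 240 = 4.17 × 10^3 PFU/mL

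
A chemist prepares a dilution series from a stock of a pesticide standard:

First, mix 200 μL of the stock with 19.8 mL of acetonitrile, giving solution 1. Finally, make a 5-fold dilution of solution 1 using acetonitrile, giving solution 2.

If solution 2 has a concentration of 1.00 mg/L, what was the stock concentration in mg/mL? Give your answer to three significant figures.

0.500 mg/mL

Step 1: 200 μL + 19.8 mL = 20000 μL total → factor 20000/200 = 100
Step 2: 5-fold → factor 5
Overall dilution factor = 100 × 5 = 500
Stock = 1.00 mg/L × 500 = 500.0 mg/L = 0.500 mg/mL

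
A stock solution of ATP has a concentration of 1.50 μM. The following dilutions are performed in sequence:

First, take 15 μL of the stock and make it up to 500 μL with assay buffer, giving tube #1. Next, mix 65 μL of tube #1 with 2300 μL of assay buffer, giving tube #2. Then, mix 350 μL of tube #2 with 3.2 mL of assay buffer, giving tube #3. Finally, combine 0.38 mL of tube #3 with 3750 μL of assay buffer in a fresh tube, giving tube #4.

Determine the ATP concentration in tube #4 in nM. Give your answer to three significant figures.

Step 1: 15 μL brought to 500 μL → factor 500/15 = 33.333
Step 2: 65 μL + 2300 μL = 2365 μL total → factor 2365/65 = 36.385
Step 3: 350 μL + 3.2 mL = 3550 μL total → factor 3550/350 = 10.143
Step 4: 0.38 mL + 3750 μL = 4.13 mL total → factor 4.13/0.38 = 10.868
Overall dilution factor = 33.333 × 36.385 × 10.143 × 10.868 = 1.337 × 10^5
Final = 1.50 μM / 1.337 × 10^5 = 1.122 × 10^-5 μM = 0.0112 nM

0.0112 nM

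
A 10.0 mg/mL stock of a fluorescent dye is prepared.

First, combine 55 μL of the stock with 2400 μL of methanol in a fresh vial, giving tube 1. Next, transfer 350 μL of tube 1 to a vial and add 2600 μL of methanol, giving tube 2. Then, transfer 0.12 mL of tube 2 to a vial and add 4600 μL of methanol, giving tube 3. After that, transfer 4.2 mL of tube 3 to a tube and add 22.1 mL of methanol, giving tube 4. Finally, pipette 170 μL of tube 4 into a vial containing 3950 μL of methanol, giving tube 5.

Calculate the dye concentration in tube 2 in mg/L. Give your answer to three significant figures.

Step 1: 55 μL + 2400 μL = 2455 μL total → factor 2455/55 = 44.636
Step 2: 350 μL + 2600 μL = 2950 μL total → factor 2950/350 = 8.4286
Dilution factor through tube 2 = 44.636 × 8.4286 = 376.22
[tube 2] = 10.0 mg/mL / 376.22 = 0.02658 mg/mL = 26.6 mg/L

26.6 mg/L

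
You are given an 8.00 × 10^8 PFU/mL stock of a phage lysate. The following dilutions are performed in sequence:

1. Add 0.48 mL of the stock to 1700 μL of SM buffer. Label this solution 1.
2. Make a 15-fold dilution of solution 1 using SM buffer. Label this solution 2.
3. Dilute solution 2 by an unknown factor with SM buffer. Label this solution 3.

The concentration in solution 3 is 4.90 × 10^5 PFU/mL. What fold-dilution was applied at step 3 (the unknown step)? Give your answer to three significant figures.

24.0-fold

Step 1: 0.48 mL + 1700 μL = 2.18 mL total → factor 2.18/0.48 = 4.5417
Step 2: 15-fold → factor 15
Step 3: unknown factor x
Product of known-step factors = 68.125
Overall factor = 8.00 × 10^8 PFU/mL / (4.90 × 10^5 PFU/mL) = 1632.7
x = 1632.7 / 68.125 = 24.0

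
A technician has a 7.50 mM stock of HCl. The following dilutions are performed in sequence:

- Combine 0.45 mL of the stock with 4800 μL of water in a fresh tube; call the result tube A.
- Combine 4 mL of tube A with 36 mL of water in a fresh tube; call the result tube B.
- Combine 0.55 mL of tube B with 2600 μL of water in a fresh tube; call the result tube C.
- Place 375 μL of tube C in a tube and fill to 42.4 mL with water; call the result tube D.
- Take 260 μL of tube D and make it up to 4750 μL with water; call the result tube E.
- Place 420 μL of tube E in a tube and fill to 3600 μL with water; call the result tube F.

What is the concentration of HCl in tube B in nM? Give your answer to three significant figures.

Step 1: 0.45 mL + 4800 μL = 5.25 mL total → factor 5.25/0.45 = 11.667
Step 2: 4 mL + 36 mL = 40 mL total → factor 40/4 = 10
Dilution factor through tube B = 11.667 × 10 = 116.67
[tube B] = 7.50 mM / 116.67 = 0.06429 mM = 6.43 × 10^4 nM

6.43 × 10^4 nM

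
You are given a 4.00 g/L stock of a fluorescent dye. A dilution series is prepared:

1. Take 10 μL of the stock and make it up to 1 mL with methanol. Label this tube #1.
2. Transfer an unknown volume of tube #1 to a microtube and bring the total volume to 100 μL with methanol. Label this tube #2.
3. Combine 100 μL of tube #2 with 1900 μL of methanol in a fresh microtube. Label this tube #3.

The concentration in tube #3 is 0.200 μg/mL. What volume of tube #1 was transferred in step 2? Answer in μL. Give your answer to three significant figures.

10.0 μL

Step 1: 10 μL brought to 1 mL → factor 1000/10 = 100
Step 2: v brought to 100 μL → factor = 100 μL/v
Step 3: 100 μL + 1900 μL = 2000 μL total → factor 2000/100 = 20
Product of known-step factors = 2000
Overall factor = 4.00 g/L / (0.200 μg/mL) = 20000
Step-2 factor = 20000 / 2000 = 10
v = 100 μL / 10 = 10.0 μL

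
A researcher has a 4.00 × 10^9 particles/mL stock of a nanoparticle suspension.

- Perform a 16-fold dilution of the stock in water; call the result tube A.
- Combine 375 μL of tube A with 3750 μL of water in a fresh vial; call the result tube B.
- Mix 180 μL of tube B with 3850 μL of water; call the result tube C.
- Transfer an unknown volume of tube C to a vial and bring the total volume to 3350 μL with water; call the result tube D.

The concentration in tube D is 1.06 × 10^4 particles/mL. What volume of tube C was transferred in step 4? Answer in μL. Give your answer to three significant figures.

35.0 μL

Step 1: 16-fold → factor 16
Step 2: 375 μL + 3750 μL = 4125 μL total → factor 4125/375 = 11
Step 3: 180 μL + 3850 μL = 4030 μL total → factor 4030/180 = 22.389
Step 4: v brought to 3350 μL → factor = 3350 μL/v
Product of known-step factors = 3940.4
Overall factor = 4.00 × 10^9 particles/mL / (1.06 × 10^4 particles/mL) = 3.7736 × 10^5
Step-4 factor = 3.7736 × 10^5 / 3940.4 = 95.765
v = 3350 μL / 95.765 = 35.0 μL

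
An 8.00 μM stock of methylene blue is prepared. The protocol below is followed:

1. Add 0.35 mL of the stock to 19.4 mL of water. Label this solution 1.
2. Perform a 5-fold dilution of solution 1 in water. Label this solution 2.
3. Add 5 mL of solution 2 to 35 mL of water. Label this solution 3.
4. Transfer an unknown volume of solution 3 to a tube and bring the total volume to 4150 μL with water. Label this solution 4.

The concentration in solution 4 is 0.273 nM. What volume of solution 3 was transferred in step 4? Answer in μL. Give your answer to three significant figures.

320 μL

Step 1: 0.35 mL + 19.4 mL = 19.75 mL total → factor 19.75/0.35 = 56.429
Step 2: 5-fold → factor 5
Step 3: 5 mL + 35 mL = 40 mL total → factor 40/5 = 8
Step 4: v brought to 4150 μL → factor = 4150 μL/v
Product of known-step factors = 2257.1
Overall factor = 8.00 μM / (0.273 nM) = 29304
Step-4 factor = 29304 / 2257.1 = 12.983
v = 4150 μL / 12.983 = 320 μL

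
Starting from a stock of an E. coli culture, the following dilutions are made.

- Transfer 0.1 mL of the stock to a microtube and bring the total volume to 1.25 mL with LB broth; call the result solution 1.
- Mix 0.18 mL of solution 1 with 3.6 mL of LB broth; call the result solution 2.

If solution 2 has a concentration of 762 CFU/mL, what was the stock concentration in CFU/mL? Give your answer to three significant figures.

Step 1: 0.1 mL brought to 1.25 mL → factor 1.25/0.1 = 12.5
Step 2: 0.18 mL + 3.6 mL = 3.78 mL total → factor 3.78/0.18 = 21
Overall dilution factor = 12.5 × 21 = 262.5
Stock = 762 CFU/mL × 262.5 = 2.00 × 10^5 CFU/mL

2.00 × 10^5 CFU/mL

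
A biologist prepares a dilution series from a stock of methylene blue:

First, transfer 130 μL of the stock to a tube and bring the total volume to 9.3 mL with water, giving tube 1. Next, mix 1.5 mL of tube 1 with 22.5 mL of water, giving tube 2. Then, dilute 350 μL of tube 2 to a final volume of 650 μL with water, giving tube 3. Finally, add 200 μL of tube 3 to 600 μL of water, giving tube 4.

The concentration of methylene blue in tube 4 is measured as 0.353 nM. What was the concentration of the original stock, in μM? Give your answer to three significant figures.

3.00 μM

Step 1: 130 μL brought to 9.3 mL → factor 9300/130 = 71.538
Step 2: 1.5 mL + 22.5 mL = 24 mL total → factor 24/1.5 = 16
Step 3: 350 μL brought to 650 μL → factor 650/350 = 1.8571
Step 4: 200 μL + 600 μL = 800 μL total → factor 800/200 = 4
Overall dilution factor = 71.538 × 16 × 1.8571 × 4 = 8502.9
Stock = 0.353 nM × 8502.9 = 3002 nM = 3.00 μM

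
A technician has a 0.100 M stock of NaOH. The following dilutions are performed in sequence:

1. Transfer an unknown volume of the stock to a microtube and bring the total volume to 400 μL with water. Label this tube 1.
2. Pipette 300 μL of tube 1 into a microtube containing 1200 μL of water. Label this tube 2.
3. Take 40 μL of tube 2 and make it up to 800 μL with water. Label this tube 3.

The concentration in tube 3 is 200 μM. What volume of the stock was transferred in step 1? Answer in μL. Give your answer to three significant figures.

Step 1: v brought to 400 μL → factor = 400 μL/v
Step 2: 300 μL + 1200 μL = 1500 μL total → factor 1500/300 = 5
Step 3: 40 μL brought to 800 μL → factor 800/40 = 20
Product of known-step factors = 100
Overall factor = 0.100 M / (200 μM) = 500
Step-1 factor = 500 / 100 = 5
v = 400 μL / 5 = 80.0 μL

80.0 μL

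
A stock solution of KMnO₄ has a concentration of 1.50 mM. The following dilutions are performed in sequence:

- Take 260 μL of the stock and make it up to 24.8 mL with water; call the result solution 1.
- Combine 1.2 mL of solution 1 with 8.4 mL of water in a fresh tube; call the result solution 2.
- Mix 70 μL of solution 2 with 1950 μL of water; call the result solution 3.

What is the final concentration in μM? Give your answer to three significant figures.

Step 1: 260 μL brought to 24.8 mL → factor 24800/260 = 95.385
Step 2: 1.2 mL + 8.4 mL = 9.6 mL total → factor 9.6/1.2 = 8
Step 3: 70 μL + 1950 μL = 2020 μL total → factor 2020/70 = 28.857
Overall dilution factor = 95.385 × 8 × 28.857 = 22020
Final = 1.50 mM / 22020 = 6.812 × 10^-5 mM = 0.0681 μM

0.0681 μM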